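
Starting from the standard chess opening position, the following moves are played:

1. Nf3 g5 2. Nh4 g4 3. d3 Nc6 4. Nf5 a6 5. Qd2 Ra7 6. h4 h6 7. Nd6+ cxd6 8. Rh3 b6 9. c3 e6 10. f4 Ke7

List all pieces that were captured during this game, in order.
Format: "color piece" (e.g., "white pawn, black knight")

Tracking captures:
  cxd6: captured white knight

white knight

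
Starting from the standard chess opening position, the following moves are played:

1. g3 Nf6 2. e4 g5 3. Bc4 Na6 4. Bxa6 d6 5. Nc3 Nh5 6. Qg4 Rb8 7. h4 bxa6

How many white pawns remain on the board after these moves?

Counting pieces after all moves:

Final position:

  a b c d e f g h
  ─────────────────
8│· ♜ ♝ ♛ ♚ ♝ · ♜│8
7│♟ · ♟ · ♟ ♟ · ♟│7
6│♟ · · ♟ · · · ·│6
5│· · · · · · ♟ ♞│5
4│· · · · ♙ · ♕ ♙│4
3│· · ♘ · · · ♙ ·│3
2│♙ ♙ ♙ ♙ · ♙ · ·│2
1│♖ · ♗ · ♔ · ♘ ♖│1
  ─────────────────
  a b c d e f g h


8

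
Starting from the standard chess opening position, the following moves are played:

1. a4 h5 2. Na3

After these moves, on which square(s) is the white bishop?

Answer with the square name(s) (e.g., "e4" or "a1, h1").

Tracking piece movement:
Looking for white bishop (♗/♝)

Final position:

  a b c d e f g h
  ─────────────────
8│♜ ♞ ♝ ♛ ♚ ♝ ♞ ♜│8
7│♟ ♟ ♟ ♟ ♟ ♟ ♟ ·│7
6│· · · · · · · ·│6
5│· · · · · · · ♟│5
4│♙ · · · · · · ·│4
3│♘ · · · · · · ·│3
2│· ♙ ♙ ♙ ♙ ♙ ♙ ♙│2
1│♖ · ♗ ♕ ♔ ♗ ♘ ♖│1
  ─────────────────
  a b c d e f g h


c1, f1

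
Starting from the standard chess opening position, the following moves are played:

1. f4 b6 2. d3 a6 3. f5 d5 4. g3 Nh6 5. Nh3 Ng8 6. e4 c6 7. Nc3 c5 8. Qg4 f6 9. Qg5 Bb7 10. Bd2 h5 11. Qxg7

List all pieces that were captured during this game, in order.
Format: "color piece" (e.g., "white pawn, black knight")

Tracking captures:
  Qxg7: captured black pawn

black pawn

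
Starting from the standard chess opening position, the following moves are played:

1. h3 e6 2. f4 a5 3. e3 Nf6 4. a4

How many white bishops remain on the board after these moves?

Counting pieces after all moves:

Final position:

  a b c d e f g h
  ─────────────────
8│♜ ♞ ♝ ♛ ♚ ♝ · ♜│8
7│· ♟ ♟ ♟ · ♟ ♟ ♟│7
6│· · · · ♟ ♞ · ·│6
5│♟ · · · · · · ·│5
4│♙ · · · · ♙ · ·│4
3│· · · · ♙ · · ♙│3
2│· ♙ ♙ ♙ · · ♙ ·│2
1│♖ ♘ ♗ ♕ ♔ ♗ ♘ ♖│1
  ─────────────────
  a b c d e f g h


2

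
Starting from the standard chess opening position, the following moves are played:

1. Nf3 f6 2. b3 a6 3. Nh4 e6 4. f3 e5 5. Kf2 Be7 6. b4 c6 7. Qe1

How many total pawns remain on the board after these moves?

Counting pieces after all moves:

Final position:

  a b c d e f g h
  ─────────────────
8│♜ ♞ ♝ ♛ ♚ · ♞ ♜│8
7│· ♟ · ♟ ♝ · ♟ ♟│7
6│♟ · ♟ · · ♟ · ·│6
5│· · · · ♟ · · ·│5
4│· ♙ · · · · · ♘│4
3│· · · · · ♙ · ·│3
2│♙ · ♙ ♙ ♙ ♔ ♙ ♙│2
1│♖ ♘ ♗ · ♕ ♗ · ♖│1
  ─────────────────
  a b c d e f g h


16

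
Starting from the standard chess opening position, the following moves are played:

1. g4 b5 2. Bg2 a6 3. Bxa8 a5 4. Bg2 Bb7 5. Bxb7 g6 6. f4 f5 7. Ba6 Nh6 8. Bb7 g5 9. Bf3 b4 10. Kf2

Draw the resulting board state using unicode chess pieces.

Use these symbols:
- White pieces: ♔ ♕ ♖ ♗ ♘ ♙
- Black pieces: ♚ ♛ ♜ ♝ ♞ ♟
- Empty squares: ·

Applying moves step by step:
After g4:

♜ ♞ ♝ ♛ ♚ ♝ ♞ ♜
♟ ♟ ♟ ♟ ♟ ♟ ♟ ♟
· · · · · · · ·
· · · · · · · ·
· · · · · · ♙ ·
· · · · · · · ·
♙ ♙ ♙ ♙ ♙ ♙ · ♙
♖ ♘ ♗ ♕ ♔ ♗ ♘ ♖


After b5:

♜ ♞ ♝ ♛ ♚ ♝ ♞ ♜
♟ · ♟ ♟ ♟ ♟ ♟ ♟
· · · · · · · ·
· ♟ · · · · · ·
· · · · · · ♙ ·
· · · · · · · ·
♙ ♙ ♙ ♙ ♙ ♙ · ♙
♖ ♘ ♗ ♕ ♔ ♗ ♘ ♖


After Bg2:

♜ ♞ ♝ ♛ ♚ ♝ ♞ ♜
♟ · ♟ ♟ ♟ ♟ ♟ ♟
· · · · · · · ·
· ♟ · · · · · ·
· · · · · · ♙ ·
· · · · · · · ·
♙ ♙ ♙ ♙ ♙ ♙ ♗ ♙
♖ ♘ ♗ ♕ ♔ · ♘ ♖


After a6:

♜ ♞ ♝ ♛ ♚ ♝ ♞ ♜
· · ♟ ♟ ♟ ♟ ♟ ♟
♟ · · · · · · ·
· ♟ · · · · · ·
· · · · · · ♙ ·
· · · · · · · ·
♙ ♙ ♙ ♙ ♙ ♙ ♗ ♙
♖ ♘ ♗ ♕ ♔ · ♘ ♖


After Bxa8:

♗ ♞ ♝ ♛ ♚ ♝ ♞ ♜
· · ♟ ♟ ♟ ♟ ♟ ♟
♟ · · · · · · ·
· ♟ · · · · · ·
· · · · · · ♙ ·
· · · · · · · ·
♙ ♙ ♙ ♙ ♙ ♙ · ♙
♖ ♘ ♗ ♕ ♔ · ♘ ♖


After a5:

♗ ♞ ♝ ♛ ♚ ♝ ♞ ♜
· · ♟ ♟ ♟ ♟ ♟ ♟
· · · · · · · ·
♟ ♟ · · · · · ·
· · · · · · ♙ ·
· · · · · · · ·
♙ ♙ ♙ ♙ ♙ ♙ · ♙
♖ ♘ ♗ ♕ ♔ · ♘ ♖


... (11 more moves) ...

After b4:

· ♞ · ♛ ♚ ♝ · ♜
· · ♟ ♟ ♟ · · ♟
· · · · · · · ♞
♟ · · · · ♟ ♟ ·
· ♟ · · · ♙ ♙ ·
· · · · · ♗ · ·
♙ ♙ ♙ ♙ ♙ · · ♙
♖ ♘ ♗ ♕ ♔ · ♘ ♖


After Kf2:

· ♞ · ♛ ♚ ♝ · ♜
· · ♟ ♟ ♟ · · ♟
· · · · · · · ♞
♟ · · · · ♟ ♟ ·
· ♟ · · · ♙ ♙ ·
· · · · · ♗ · ·
♙ ♙ ♙ ♙ ♙ ♔ · ♙
♖ ♘ ♗ ♕ · · ♘ ♖



  a b c d e f g h
  ─────────────────
8│· ♞ · ♛ ♚ ♝ · ♜│8
7│· · ♟ ♟ ♟ · · ♟│7
6│· · · · · · · ♞│6
5│♟ · · · · ♟ ♟ ·│5
4│· ♟ · · · ♙ ♙ ·│4
3│· · · · · ♗ · ·│3
2│♙ ♙ ♙ ♙ ♙ ♔ · ♙│2
1│♖ ♘ ♗ ♕ · · ♘ ♖│1
  ─────────────────
  a b c d e f g h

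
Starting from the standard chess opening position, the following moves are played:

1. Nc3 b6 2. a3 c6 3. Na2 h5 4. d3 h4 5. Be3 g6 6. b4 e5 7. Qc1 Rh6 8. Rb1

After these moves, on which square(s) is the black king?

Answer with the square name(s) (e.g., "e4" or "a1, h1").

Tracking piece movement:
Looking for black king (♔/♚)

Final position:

  a b c d e f g h
  ─────────────────
8│♜ ♞ ♝ ♛ ♚ ♝ ♞ ·│8
7│♟ · · ♟ · ♟ · ·│7
6│· ♟ ♟ · · · ♟ ♜│6
5│· · · · ♟ · · ·│5
4│· ♙ · · · · · ♟│4
3│♙ · · ♙ ♗ · · ·│3
2│♘ · ♙ · ♙ ♙ ♙ ♙│2
1│· ♖ ♕ · ♔ ♗ ♘ ♖│1
  ─────────────────
  a b c d e f g h


e8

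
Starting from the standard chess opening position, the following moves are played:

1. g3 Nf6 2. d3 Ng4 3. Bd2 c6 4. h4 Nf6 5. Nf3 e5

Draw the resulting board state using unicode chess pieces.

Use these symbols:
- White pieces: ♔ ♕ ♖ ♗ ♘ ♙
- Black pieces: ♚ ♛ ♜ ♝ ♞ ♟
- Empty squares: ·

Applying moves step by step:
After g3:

♜ ♞ ♝ ♛ ♚ ♝ ♞ ♜
♟ ♟ ♟ ♟ ♟ ♟ ♟ ♟
· · · · · · · ·
· · · · · · · ·
· · · · · · · ·
· · · · · · ♙ ·
♙ ♙ ♙ ♙ ♙ ♙ · ♙
♖ ♘ ♗ ♕ ♔ ♗ ♘ ♖


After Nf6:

♜ ♞ ♝ ♛ ♚ ♝ · ♜
♟ ♟ ♟ ♟ ♟ ♟ ♟ ♟
· · · · · ♞ · ·
· · · · · · · ·
· · · · · · · ·
· · · · · · ♙ ·
♙ ♙ ♙ ♙ ♙ ♙ · ♙
♖ ♘ ♗ ♕ ♔ ♗ ♘ ♖


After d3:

♜ ♞ ♝ ♛ ♚ ♝ · ♜
♟ ♟ ♟ ♟ ♟ ♟ ♟ ♟
· · · · · ♞ · ·
· · · · · · · ·
· · · · · · · ·
· · · ♙ · · ♙ ·
♙ ♙ ♙ · ♙ ♙ · ♙
♖ ♘ ♗ ♕ ♔ ♗ ♘ ♖


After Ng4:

♜ ♞ ♝ ♛ ♚ ♝ · ♜
♟ ♟ ♟ ♟ ♟ ♟ ♟ ♟
· · · · · · · ·
· · · · · · · ·
· · · · · · ♞ ·
· · · ♙ · · ♙ ·
♙ ♙ ♙ · ♙ ♙ · ♙
♖ ♘ ♗ ♕ ♔ ♗ ♘ ♖


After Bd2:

♜ ♞ ♝ ♛ ♚ ♝ · ♜
♟ ♟ ♟ ♟ ♟ ♟ ♟ ♟
· · · · · · · ·
· · · · · · · ·
· · · · · · ♞ ·
· · · ♙ · · ♙ ·
♙ ♙ ♙ ♗ ♙ ♙ · ♙
♖ ♘ · ♕ ♔ ♗ ♘ ♖


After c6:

♜ ♞ ♝ ♛ ♚ ♝ · ♜
♟ ♟ · ♟ ♟ ♟ ♟ ♟
· · ♟ · · · · ·
· · · · · · · ·
· · · · · · ♞ ·
· · · ♙ · · ♙ ·
♙ ♙ ♙ ♗ ♙ ♙ · ♙
♖ ♘ · ♕ ♔ ♗ ♘ ♖


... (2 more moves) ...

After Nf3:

♜ ♞ ♝ ♛ ♚ ♝ · ♜
♟ ♟ · ♟ ♟ ♟ ♟ ♟
· · ♟ · · ♞ · ·
· · · · · · · ·
· · · · · · · ♙
· · · ♙ · ♘ ♙ ·
♙ ♙ ♙ ♗ ♙ ♙ · ·
♖ ♘ · ♕ ♔ ♗ · ♖


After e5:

♜ ♞ ♝ ♛ ♚ ♝ · ♜
♟ ♟ · ♟ · ♟ ♟ ♟
· · ♟ · · ♞ · ·
· · · · ♟ · · ·
· · · · · · · ♙
· · · ♙ · ♘ ♙ ·
♙ ♙ ♙ ♗ ♙ ♙ · ·
♖ ♘ · ♕ ♔ ♗ · ♖



  a b c d e f g h
  ─────────────────
8│♜ ♞ ♝ ♛ ♚ ♝ · ♜│8
7│♟ ♟ · ♟ · ♟ ♟ ♟│7
6│· · ♟ · · ♞ · ·│6
5│· · · · ♟ · · ·│5
4│· · · · · · · ♙│4
3│· · · ♙ · ♘ ♙ ·│3
2│♙ ♙ ♙ ♗ ♙ ♙ · ·│2
1│♖ ♘ · ♕ ♔ ♗ · ♖│1
  ─────────────────
  a b c d e f g h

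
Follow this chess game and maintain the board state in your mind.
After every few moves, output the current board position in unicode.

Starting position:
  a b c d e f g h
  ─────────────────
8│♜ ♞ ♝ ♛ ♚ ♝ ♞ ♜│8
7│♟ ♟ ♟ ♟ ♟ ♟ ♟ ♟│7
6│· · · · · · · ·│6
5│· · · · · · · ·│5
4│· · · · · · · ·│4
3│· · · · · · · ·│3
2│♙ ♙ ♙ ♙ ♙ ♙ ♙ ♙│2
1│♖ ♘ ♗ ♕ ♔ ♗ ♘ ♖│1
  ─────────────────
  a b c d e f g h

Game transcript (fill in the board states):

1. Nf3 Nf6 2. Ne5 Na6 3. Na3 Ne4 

  a b c d e f g h
  ─────────────────
8│♜ · ♝ ♛ ♚ ♝ · ♜│8
7│♟ ♟ ♟ ♟ ♟ ♟ ♟ ♟│7
6│♞ · · · · · · ·│6
5│· · · · ♘ · · ·│5
4│· · · · ♞ · · ·│4
3│♘ · · · · · · ·│3
2│♙ ♙ ♙ ♙ ♙ ♙ ♙ ♙│2
1│♖ · ♗ ♕ ♔ ♗ · ♖│1
  ─────────────────
  a b c d e f g h

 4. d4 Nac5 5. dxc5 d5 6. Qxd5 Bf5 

  a b c d e f g h
  ─────────────────
8│♜ · · ♛ ♚ ♝ · ♜│8
7│♟ ♟ ♟ · ♟ ♟ ♟ ♟│7
6│· · · · · · · ·│6
5│· · ♙ ♕ ♘ ♝ · ·│5
4│· · · · ♞ · · ·│4
3│♘ · · · · · · ·│3
2│♙ ♙ ♙ · ♙ ♙ ♙ ♙│2
1│♖ · ♗ · ♔ ♗ · ♖│1
  ─────────────────
  a b c d e f g h

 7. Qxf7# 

  a b c d e f g h
  ─────────────────
8│♜ · · ♛ ♚ ♝ · ♜│8
7│♟ ♟ ♟ · ♟ ♕ ♟ ♟│7
6│· · · · · · · ·│6
5│· · ♙ · ♘ ♝ · ·│5
4│· · · · ♞ · · ·│4
3│♘ · · · · · · ·│3
2│♙ ♙ ♙ · ♙ ♙ ♙ ♙│2
1│♖ · ♗ · ♔ ♗ · ♖│1
  ─────────────────
  a b c d e f g h


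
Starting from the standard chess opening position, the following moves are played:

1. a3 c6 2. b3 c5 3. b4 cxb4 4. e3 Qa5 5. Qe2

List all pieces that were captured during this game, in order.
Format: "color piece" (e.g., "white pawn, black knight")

Tracking captures:
  cxb4: captured white pawn

white pawn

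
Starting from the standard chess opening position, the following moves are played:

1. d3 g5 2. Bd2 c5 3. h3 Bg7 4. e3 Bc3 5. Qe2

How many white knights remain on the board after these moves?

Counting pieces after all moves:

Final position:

  a b c d e f g h
  ─────────────────
8│♜ ♞ ♝ ♛ ♚ · ♞ ♜│8
7│♟ ♟ · ♟ ♟ ♟ · ♟│7
6│· · · · · · · ·│6
5│· · ♟ · · · ♟ ·│5
4│· · · · · · · ·│4
3│· · ♝ ♙ ♙ · · ♙│3
2│♙ ♙ ♙ ♗ ♕ ♙ ♙ ·│2
1│♖ ♘ · · ♔ ♗ ♘ ♖│1
  ─────────────────
  a b c d e f g h


2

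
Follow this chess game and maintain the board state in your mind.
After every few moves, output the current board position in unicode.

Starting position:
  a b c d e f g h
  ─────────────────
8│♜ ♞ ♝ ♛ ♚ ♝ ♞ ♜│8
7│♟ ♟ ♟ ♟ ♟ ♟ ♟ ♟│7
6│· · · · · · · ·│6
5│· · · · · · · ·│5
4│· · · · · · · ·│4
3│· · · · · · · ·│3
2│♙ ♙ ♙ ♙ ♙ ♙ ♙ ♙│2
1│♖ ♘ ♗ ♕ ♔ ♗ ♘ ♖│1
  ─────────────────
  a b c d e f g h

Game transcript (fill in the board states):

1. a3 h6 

  a b c d e f g h
  ─────────────────
8│♜ ♞ ♝ ♛ ♚ ♝ ♞ ♜│8
7│♟ ♟ ♟ ♟ ♟ ♟ ♟ ·│7
6│· · · · · · · ♟│6
5│· · · · · · · ·│5
4│· · · · · · · ·│4
3│♙ · · · · · · ·│3
2│· ♙ ♙ ♙ ♙ ♙ ♙ ♙│2
1│♖ ♘ ♗ ♕ ♔ ♗ ♘ ♖│1
  ─────────────────
  a b c d e f g h

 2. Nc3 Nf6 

  a b c d e f g h
  ─────────────────
8│♜ ♞ ♝ ♛ ♚ ♝ · ♜│8
7│♟ ♟ ♟ ♟ ♟ ♟ ♟ ·│7
6│· · · · · ♞ · ♟│6
5│· · · · · · · ·│5
4│· · · · · · · ·│4
3│♙ · ♘ · · · · ·│3
2│· ♙ ♙ ♙ ♙ ♙ ♙ ♙│2
1│♖ · ♗ ♕ ♔ ♗ ♘ ♖│1
  ─────────────────
  a b c d e f g h

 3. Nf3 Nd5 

  a b c d e f g h
  ─────────────────
8│♜ ♞ ♝ ♛ ♚ ♝ · ♜│8
7│♟ ♟ ♟ ♟ ♟ ♟ ♟ ·│7
6│· · · · · · · ♟│6
5│· · · ♞ · · · ·│5
4│· · · · · · · ·│4
3│♙ · ♘ · · ♘ · ·│3
2│· ♙ ♙ ♙ ♙ ♙ ♙ ♙│2
1│♖ · ♗ ♕ ♔ ♗ · ♖│1
  ─────────────────
  a b c d e f g h

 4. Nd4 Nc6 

  a b c d e f g h
  ─────────────────
8│♜ · ♝ ♛ ♚ ♝ · ♜│8
7│♟ ♟ ♟ ♟ ♟ ♟ ♟ ·│7
6│· · ♞ · · · · ♟│6
5│· · · ♞ · · · ·│5
4│· · · ♘ · · · ·│4
3│♙ · ♘ · · · · ·│3
2│· ♙ ♙ ♙ ♙ ♙ ♙ ♙│2
1│♖ · ♗ ♕ ♔ ♗ · ♖│1
  ─────────────────
  a b c d e f g h

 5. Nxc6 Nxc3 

  a b c d e f g h
  ─────────────────
8│♜ · ♝ ♛ ♚ ♝ · ♜│8
7│♟ ♟ ♟ ♟ ♟ ♟ ♟ ·│7
6│· · ♘ · · · · ♟│6
5│· · · · · · · ·│5
4│· · · · · · · ·│4
3│♙ · ♞ · · · · ·│3
2│· ♙ ♙ ♙ ♙ ♙ ♙ ♙│2
1│♖ · ♗ ♕ ♔ ♗ · ♖│1
  ─────────────────
  a b c d e f g h



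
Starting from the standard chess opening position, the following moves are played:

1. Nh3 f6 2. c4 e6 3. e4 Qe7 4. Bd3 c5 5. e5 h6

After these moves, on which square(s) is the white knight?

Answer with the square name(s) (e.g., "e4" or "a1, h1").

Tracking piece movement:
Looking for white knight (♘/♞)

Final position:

  a b c d e f g h
  ─────────────────
8│♜ ♞ ♝ · ♚ ♝ ♞ ♜│8
7│♟ ♟ · ♟ ♛ · ♟ ·│7
6│· · · · ♟ ♟ · ♟│6
5│· · ♟ · ♙ · · ·│5
4│· · ♙ · · · · ·│4
3│· · · ♗ · · · ♘│3
2│♙ ♙ · ♙ · ♙ ♙ ♙│2
1│♖ ♘ ♗ ♕ ♔ · · ♖│1
  ─────────────────
  a b c d e f g h


b1, h3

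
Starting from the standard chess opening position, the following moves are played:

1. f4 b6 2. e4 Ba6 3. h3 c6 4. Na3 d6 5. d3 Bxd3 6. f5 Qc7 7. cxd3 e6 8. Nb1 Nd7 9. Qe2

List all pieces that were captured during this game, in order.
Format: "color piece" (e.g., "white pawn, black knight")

Tracking captures:
  Bxd3: captured white pawn
  cxd3: captured black bishop

white pawn, black bishop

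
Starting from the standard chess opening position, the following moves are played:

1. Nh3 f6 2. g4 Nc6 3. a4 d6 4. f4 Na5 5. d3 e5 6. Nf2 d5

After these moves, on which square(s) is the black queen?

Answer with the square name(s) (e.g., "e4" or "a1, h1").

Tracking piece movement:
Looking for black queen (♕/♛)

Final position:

  a b c d e f g h
  ─────────────────
8│♜ · ♝ ♛ ♚ ♝ ♞ ♜│8
7│♟ ♟ ♟ · · · ♟ ♟│7
6│· · · · · ♟ · ·│6
5│♞ · · ♟ ♟ · · ·│5
4│♙ · · · · ♙ ♙ ·│4
3│· · · ♙ · · · ·│3
2│· ♙ ♙ · ♙ ♘ · ♙│2
1│♖ ♘ ♗ ♕ ♔ ♗ · ♖│1
  ─────────────────
  a b c d e f g h


d8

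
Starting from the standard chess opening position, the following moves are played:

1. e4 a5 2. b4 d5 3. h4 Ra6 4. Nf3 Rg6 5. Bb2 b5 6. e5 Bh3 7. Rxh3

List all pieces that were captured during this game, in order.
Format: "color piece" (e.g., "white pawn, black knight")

Tracking captures:
  Rxh3: captured black bishop

black bishop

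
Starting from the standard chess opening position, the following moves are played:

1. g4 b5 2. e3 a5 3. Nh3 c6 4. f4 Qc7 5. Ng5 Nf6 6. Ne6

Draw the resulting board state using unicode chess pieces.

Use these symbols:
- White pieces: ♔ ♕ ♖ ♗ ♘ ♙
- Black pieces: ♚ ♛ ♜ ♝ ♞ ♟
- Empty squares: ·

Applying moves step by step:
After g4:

♜ ♞ ♝ ♛ ♚ ♝ ♞ ♜
♟ ♟ ♟ ♟ ♟ ♟ ♟ ♟
· · · · · · · ·
· · · · · · · ·
· · · · · · ♙ ·
· · · · · · · ·
♙ ♙ ♙ ♙ ♙ ♙ · ♙
♖ ♘ ♗ ♕ ♔ ♗ ♘ ♖


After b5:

♜ ♞ ♝ ♛ ♚ ♝ ♞ ♜
♟ · ♟ ♟ ♟ ♟ ♟ ♟
· · · · · · · ·
· ♟ · · · · · ·
· · · · · · ♙ ·
· · · · · · · ·
♙ ♙ ♙ ♙ ♙ ♙ · ♙
♖ ♘ ♗ ♕ ♔ ♗ ♘ ♖


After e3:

♜ ♞ ♝ ♛ ♚ ♝ ♞ ♜
♟ · ♟ ♟ ♟ ♟ ♟ ♟
· · · · · · · ·
· ♟ · · · · · ·
· · · · · · ♙ ·
· · · · ♙ · · ·
♙ ♙ ♙ ♙ · ♙ · ♙
♖ ♘ ♗ ♕ ♔ ♗ ♘ ♖


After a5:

♜ ♞ ♝ ♛ ♚ ♝ ♞ ♜
· · ♟ ♟ ♟ ♟ ♟ ♟
· · · · · · · ·
♟ ♟ · · · · · ·
· · · · · · ♙ ·
· · · · ♙ · · ·
♙ ♙ ♙ ♙ · ♙ · ♙
♖ ♘ ♗ ♕ ♔ ♗ ♘ ♖


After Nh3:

♜ ♞ ♝ ♛ ♚ ♝ ♞ ♜
· · ♟ ♟ ♟ ♟ ♟ ♟
· · · · · · · ·
♟ ♟ · · · · · ·
· · · · · · ♙ ·
· · · · ♙ · · ♘
♙ ♙ ♙ ♙ · ♙ · ♙
♖ ♘ ♗ ♕ ♔ ♗ · ♖


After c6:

♜ ♞ ♝ ♛ ♚ ♝ ♞ ♜
· · · ♟ ♟ ♟ ♟ ♟
· · ♟ · · · · ·
♟ ♟ · · · · · ·
· · · · · · ♙ ·
· · · · ♙ · · ♘
♙ ♙ ♙ ♙ · ♙ · ♙
♖ ♘ ♗ ♕ ♔ ♗ · ♖


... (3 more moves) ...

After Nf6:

♜ ♞ ♝ · ♚ ♝ · ♜
· · ♛ ♟ ♟ ♟ ♟ ♟
· · ♟ · · ♞ · ·
♟ ♟ · · · · ♘ ·
· · · · · ♙ ♙ ·
· · · · ♙ · · ·
♙ ♙ ♙ ♙ · · · ♙
♖ ♘ ♗ ♕ ♔ ♗ · ♖


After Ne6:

♜ ♞ ♝ · ♚ ♝ · ♜
· · ♛ ♟ ♟ ♟ ♟ ♟
· · ♟ · ♘ ♞ · ·
♟ ♟ · · · · · ·
· · · · · ♙ ♙ ·
· · · · ♙ · · ·
♙ ♙ ♙ ♙ · · · ♙
♖ ♘ ♗ ♕ ♔ ♗ · ♖



  a b c d e f g h
  ─────────────────
8│♜ ♞ ♝ · ♚ ♝ · ♜│8
7│· · ♛ ♟ ♟ ♟ ♟ ♟│7
6│· · ♟ · ♘ ♞ · ·│6
5│♟ ♟ · · · · · ·│5
4│· · · · · ♙ ♙ ·│4
3│· · · · ♙ · · ·│3
2│♙ ♙ ♙ ♙ · · · ♙│2
1│♖ ♘ ♗ ♕ ♔ ♗ · ♖│1
  ─────────────────
  a b c d e f g h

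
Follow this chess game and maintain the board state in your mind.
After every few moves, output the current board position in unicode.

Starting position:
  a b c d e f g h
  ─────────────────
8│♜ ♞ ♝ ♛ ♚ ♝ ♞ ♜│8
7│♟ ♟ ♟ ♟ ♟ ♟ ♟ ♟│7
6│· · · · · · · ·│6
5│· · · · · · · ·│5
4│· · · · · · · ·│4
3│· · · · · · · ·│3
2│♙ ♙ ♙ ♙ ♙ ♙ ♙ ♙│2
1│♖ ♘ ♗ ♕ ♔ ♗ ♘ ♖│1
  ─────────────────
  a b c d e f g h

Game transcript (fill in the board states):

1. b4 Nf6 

  a b c d e f g h
  ─────────────────
8│♜ ♞ ♝ ♛ ♚ ♝ · ♜│8
7│♟ ♟ ♟ ♟ ♟ ♟ ♟ ♟│7
6│· · · · · ♞ · ·│6
5│· · · · · · · ·│5
4│· ♙ · · · · · ·│4
3│· · · · · · · ·│3
2│♙ · ♙ ♙ ♙ ♙ ♙ ♙│2
1│♖ ♘ ♗ ♕ ♔ ♗ ♘ ♖│1
  ─────────────────
  a b c d e f g h

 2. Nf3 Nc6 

  a b c d e f g h
  ─────────────────
8│♜ · ♝ ♛ ♚ ♝ · ♜│8
7│♟ ♟ ♟ ♟ ♟ ♟ ♟ ♟│7
6│· · ♞ · · ♞ · ·│6
5│· · · · · · · ·│5
4│· ♙ · · · · · ·│4
3│· · · · · ♘ · ·│3
2│♙ · ♙ ♙ ♙ ♙ ♙ ♙│2
1│♖ ♘ ♗ ♕ ♔ ♗ · ♖│1
  ─────────────────
  a b c d e f g h

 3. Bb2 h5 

  a b c d e f g h
  ─────────────────
8│♜ · ♝ ♛ ♚ ♝ · ♜│8
7│♟ ♟ ♟ ♟ ♟ ♟ ♟ ·│7
6│· · ♞ · · ♞ · ·│6
5│· · · · · · · ♟│5
4│· ♙ · · · · · ·│4
3│· · · · · ♘ · ·│3
2│♙ ♗ ♙ ♙ ♙ ♙ ♙ ♙│2
1│♖ ♘ · ♕ ♔ ♗ · ♖│1
  ─────────────────
  a b c d e f g h

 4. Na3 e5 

  a b c d e f g h
  ─────────────────
8│♜ · ♝ ♛ ♚ ♝ · ♜│8
7│♟ ♟ ♟ ♟ · ♟ ♟ ·│7
6│· · ♞ · · ♞ · ·│6
5│· · · · ♟ · · ♟│5
4│· ♙ · · · · · ·│4
3│♘ · · · · ♘ · ·│3
2│♙ ♗ ♙ ♙ ♙ ♙ ♙ ♙│2
1│♖ · · ♕ ♔ ♗ · ♖│1
  ─────────────────
  a b c d e f g h

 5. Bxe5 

  a b c d e f g h
  ─────────────────
8│♜ · ♝ ♛ ♚ ♝ · ♜│8
7│♟ ♟ ♟ ♟ · ♟ ♟ ·│7
6│· · ♞ · · ♞ · ·│6
5│· · · · ♗ · · ♟│5
4│· ♙ · · · · · ·│4
3│♘ · · · · ♘ · ·│3
2│♙ · ♙ ♙ ♙ ♙ ♙ ♙│2
1│♖ · · ♕ ♔ ♗ · ♖│1
  ─────────────────
  a b c d e f g h


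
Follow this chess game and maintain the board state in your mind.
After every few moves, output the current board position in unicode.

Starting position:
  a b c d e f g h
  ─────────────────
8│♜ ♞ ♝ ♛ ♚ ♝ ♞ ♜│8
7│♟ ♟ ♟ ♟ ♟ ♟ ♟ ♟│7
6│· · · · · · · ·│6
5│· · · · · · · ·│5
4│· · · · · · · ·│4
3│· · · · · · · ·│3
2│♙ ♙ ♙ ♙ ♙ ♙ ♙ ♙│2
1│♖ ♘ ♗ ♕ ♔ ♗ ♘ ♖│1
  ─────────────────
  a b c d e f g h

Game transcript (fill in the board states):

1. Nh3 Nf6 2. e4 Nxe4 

  a b c d e f g h
  ─────────────────
8│♜ ♞ ♝ ♛ ♚ ♝ · ♜│8
7│♟ ♟ ♟ ♟ ♟ ♟ ♟ ♟│7
6│· · · · · · · ·│6
5│· · · · · · · ·│5
4│· · · · ♞ · · ·│4
3│· · · · · · · ♘│3
2│♙ ♙ ♙ ♙ · ♙ ♙ ♙│2
1│♖ ♘ ♗ ♕ ♔ ♗ · ♖│1
  ─────────────────
  a b c d e f g h

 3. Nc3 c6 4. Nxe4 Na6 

  a b c d e f g h
  ─────────────────
8│♜ · ♝ ♛ ♚ ♝ · ♜│8
7│♟ ♟ · ♟ ♟ ♟ ♟ ♟│7
6│♞ · ♟ · · · · ·│6
5│· · · · · · · ·│5
4│· · · · ♘ · · ·│4
3│· · · · · · · ♘│3
2│♙ ♙ ♙ ♙ · ♙ ♙ ♙│2
1│♖ · ♗ ♕ ♔ ♗ · ♖│1
  ─────────────────
  a b c d e f g h

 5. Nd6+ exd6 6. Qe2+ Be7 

  a b c d e f g h
  ─────────────────
8│♜ · ♝ ♛ ♚ · · ♜│8
7│♟ ♟ · ♟ ♝ ♟ ♟ ♟│7
6│♞ · ♟ ♟ · · · ·│6
5│· · · · · · · ·│5
4│· · · · · · · ·│4
3│· · · · · · · ♘│3
2│♙ ♙ ♙ ♙ ♕ ♙ ♙ ♙│2
1│♖ · ♗ · ♔ ♗ · ♖│1
  ─────────────────
  a b c d e f g h

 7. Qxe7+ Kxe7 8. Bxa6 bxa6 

  a b c d e f g h
  ─────────────────
8│♜ · ♝ ♛ · · · ♜│8
7│♟ · · ♟ ♚ ♟ ♟ ♟│7
6│♟ · ♟ ♟ · · · ·│6
5│· · · · · · · ·│5
4│· · · · · · · ·│4
3│· · · · · · · ♘│3
2│♙ ♙ ♙ ♙ · ♙ ♙ ♙│2
1│♖ · ♗ · ♔ · · ♖│1
  ─────────────────
  a b c d e f g h

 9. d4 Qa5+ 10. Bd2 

  a b c d e f g h
  ─────────────────
8│♜ · ♝ · · · · ♜│8
7│♟ · · ♟ ♚ ♟ ♟ ♟│7
6│♟ · ♟ ♟ · · · ·│6
5│♛ · · · · · · ·│5
4│· · · ♙ · · · ·│4
3│· · · · · · · ♘│3
2│♙ ♙ ♙ ♗ · ♙ ♙ ♙│2
1│♖ · · · ♔ · · ♖│1
  ─────────────────
  a b c d e f g h


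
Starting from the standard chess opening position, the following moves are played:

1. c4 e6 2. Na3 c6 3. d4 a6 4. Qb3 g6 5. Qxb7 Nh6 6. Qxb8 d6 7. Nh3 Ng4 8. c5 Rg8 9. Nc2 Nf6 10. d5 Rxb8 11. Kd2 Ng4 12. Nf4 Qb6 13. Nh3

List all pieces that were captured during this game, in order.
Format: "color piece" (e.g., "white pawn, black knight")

Tracking captures:
  Qxb7: captured black pawn
  Qxb8: captured black knight
  Rxb8: captured white queen

black pawn, black knight, white queen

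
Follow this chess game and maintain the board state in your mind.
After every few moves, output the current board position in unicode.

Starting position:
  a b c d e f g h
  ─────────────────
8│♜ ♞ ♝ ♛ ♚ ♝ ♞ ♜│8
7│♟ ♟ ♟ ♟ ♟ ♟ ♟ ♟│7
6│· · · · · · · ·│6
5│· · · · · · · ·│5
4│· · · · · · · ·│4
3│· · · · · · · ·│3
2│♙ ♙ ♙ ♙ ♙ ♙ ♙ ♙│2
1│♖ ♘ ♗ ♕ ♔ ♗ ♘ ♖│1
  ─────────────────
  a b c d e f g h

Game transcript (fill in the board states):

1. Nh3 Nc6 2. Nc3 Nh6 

  a b c d e f g h
  ─────────────────
8│♜ · ♝ ♛ ♚ ♝ · ♜│8
7│♟ ♟ ♟ ♟ ♟ ♟ ♟ ♟│7
6│· · ♞ · · · · ♞│6
5│· · · · · · · ·│5
4│· · · · · · · ·│4
3│· · ♘ · · · · ♘│3
2│♙ ♙ ♙ ♙ ♙ ♙ ♙ ♙│2
1│♖ · ♗ ♕ ♔ ♗ · ♖│1
  ─────────────────
  a b c d e f g h

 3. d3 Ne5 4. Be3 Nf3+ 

  a b c d e f g h
  ─────────────────
8│♜ · ♝ ♛ ♚ ♝ · ♜│8
7│♟ ♟ ♟ ♟ ♟ ♟ ♟ ♟│7
6│· · · · · · · ♞│6
5│· · · · · · · ·│5
4│· · · · · · · ·│4
3│· · ♘ ♙ ♗ ♞ · ♘│3
2│♙ ♙ ♙ · ♙ ♙ ♙ ♙│2
1│♖ · · ♕ ♔ ♗ · ♖│1
  ─────────────────
  a b c d e f g h

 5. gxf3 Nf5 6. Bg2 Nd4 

  a b c d e f g h
  ─────────────────
8│♜ · ♝ ♛ ♚ ♝ · ♜│8
7│♟ ♟ ♟ ♟ ♟ ♟ ♟ ♟│7
6│· · · · · · · ·│6
5│· · · · · · · ·│5
4│· · · ♞ · · · ·│4
3│· · ♘ ♙ ♗ ♙ · ♘│3
2│♙ ♙ ♙ · ♙ ♙ ♗ ♙│2
1│♖ · · ♕ ♔ · · ♖│1
  ─────────────────
  a b c d e f g h

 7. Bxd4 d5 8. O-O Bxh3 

  a b c d e f g h
  ─────────────────
8│♜ · · ♛ ♚ ♝ · ♜│8
7│♟ ♟ ♟ · ♟ ♟ ♟ ♟│7
6│· · · · · · · ·│6
5│· · · ♟ · · · ·│5
4│· · · ♗ · · · ·│4
3│· · ♘ ♙ · ♙ · ♝│3
2│♙ ♙ ♙ · ♙ ♙ ♗ ♙│2
1│♖ · · ♕ · ♖ ♔ ·│1
  ─────────────────
  a b c d e f g h

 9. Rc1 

  a b c d e f g h
  ─────────────────
8│♜ · · ♛ ♚ ♝ · ♜│8
7│♟ ♟ ♟ · ♟ ♟ ♟ ♟│7
6│· · · · · · · ·│6
5│· · · ♟ · · · ·│5
4│· · · ♗ · · · ·│4
3│· · ♘ ♙ · ♙ · ♝│3
2│♙ ♙ ♙ · ♙ ♙ ♗ ♙│2
1│· · ♖ ♕ · ♖ ♔ ·│1
  ─────────────────
  a b c d e f g h


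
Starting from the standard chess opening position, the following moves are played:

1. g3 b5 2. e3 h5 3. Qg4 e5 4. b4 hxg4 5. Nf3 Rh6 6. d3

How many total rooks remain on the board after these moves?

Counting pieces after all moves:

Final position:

  a b c d e f g h
  ─────────────────
8│♜ ♞ ♝ ♛ ♚ ♝ ♞ ·│8
7│♟ · ♟ ♟ · ♟ ♟ ·│7
6│· · · · · · · ♜│6
5│· ♟ · · ♟ · · ·│5
4│· ♙ · · · · ♟ ·│4
3│· · · ♙ ♙ ♘ ♙ ·│3
2│♙ · ♙ · · ♙ · ♙│2
1│♖ ♘ ♗ · ♔ ♗ · ♖│1
  ─────────────────
  a b c d e f g h


4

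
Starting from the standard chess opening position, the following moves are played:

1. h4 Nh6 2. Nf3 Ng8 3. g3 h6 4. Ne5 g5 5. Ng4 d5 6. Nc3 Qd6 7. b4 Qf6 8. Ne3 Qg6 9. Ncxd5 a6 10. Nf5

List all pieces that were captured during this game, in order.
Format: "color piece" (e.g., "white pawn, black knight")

Tracking captures:
  Ncxd5: captured black pawn

black pawn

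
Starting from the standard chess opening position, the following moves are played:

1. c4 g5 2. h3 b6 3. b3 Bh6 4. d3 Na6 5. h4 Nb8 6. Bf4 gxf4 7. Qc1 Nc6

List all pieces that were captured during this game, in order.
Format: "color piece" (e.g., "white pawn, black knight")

Tracking captures:
  gxf4: captured white bishop

white bishop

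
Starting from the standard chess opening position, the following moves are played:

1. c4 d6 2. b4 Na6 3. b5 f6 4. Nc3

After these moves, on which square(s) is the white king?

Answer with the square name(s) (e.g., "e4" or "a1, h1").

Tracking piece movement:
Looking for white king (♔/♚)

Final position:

  a b c d e f g h
  ─────────────────
8│♜ · ♝ ♛ ♚ ♝ ♞ ♜│8
7│♟ ♟ ♟ · ♟ · ♟ ♟│7
6│♞ · · ♟ · ♟ · ·│6
5│· ♙ · · · · · ·│5
4│· · ♙ · · · · ·│4
3│· · ♘ · · · · ·│3
2│♙ · · ♙ ♙ ♙ ♙ ♙│2
1│♖ · ♗ ♕ ♔ ♗ ♘ ♖│1
  ─────────────────
  a b c d e f g h


e1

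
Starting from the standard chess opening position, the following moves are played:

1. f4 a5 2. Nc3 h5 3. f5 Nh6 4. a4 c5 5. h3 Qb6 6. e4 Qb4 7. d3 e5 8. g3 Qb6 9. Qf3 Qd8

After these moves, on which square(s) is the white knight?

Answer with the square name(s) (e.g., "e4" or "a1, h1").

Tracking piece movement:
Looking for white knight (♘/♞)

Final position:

  a b c d e f g h
  ─────────────────
8│♜ ♞ ♝ ♛ ♚ ♝ · ♜│8
7│· ♟ · ♟ · ♟ ♟ ·│7
6│· · · · · · · ♞│6
5│♟ · ♟ · ♟ ♙ · ♟│5
4│♙ · · · ♙ · · ·│4
3│· · ♘ ♙ · ♕ ♙ ♙│3
2│· ♙ ♙ · · · · ·│2
1│♖ · ♗ · ♔ ♗ ♘ ♖│1
  ─────────────────
  a b c d e f g h


c3, g1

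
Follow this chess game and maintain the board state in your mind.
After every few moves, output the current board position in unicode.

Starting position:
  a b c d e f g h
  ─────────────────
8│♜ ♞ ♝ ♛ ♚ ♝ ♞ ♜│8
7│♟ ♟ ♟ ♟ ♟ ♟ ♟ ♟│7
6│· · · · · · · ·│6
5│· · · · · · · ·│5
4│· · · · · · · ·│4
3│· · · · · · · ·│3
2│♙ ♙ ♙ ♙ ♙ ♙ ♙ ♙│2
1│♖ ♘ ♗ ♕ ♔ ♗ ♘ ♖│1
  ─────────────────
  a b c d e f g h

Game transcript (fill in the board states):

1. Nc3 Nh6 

  a b c d e f g h
  ─────────────────
8│♜ ♞ ♝ ♛ ♚ ♝ · ♜│8
7│♟ ♟ ♟ ♟ ♟ ♟ ♟ ♟│7
6│· · · · · · · ♞│6
5│· · · · · · · ·│5
4│· · · · · · · ·│4
3│· · ♘ · · · · ·│3
2│♙ ♙ ♙ ♙ ♙ ♙ ♙ ♙│2
1│♖ · ♗ ♕ ♔ ♗ ♘ ♖│1
  ─────────────────
  a b c d e f g h

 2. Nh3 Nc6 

  a b c d e f g h
  ─────────────────
8│♜ · ♝ ♛ ♚ ♝ · ♜│8
7│♟ ♟ ♟ ♟ ♟ ♟ ♟ ♟│7
6│· · ♞ · · · · ♞│6
5│· · · · · · · ·│5
4│· · · · · · · ·│4
3│· · ♘ · · · · ♘│3
2│♙ ♙ ♙ ♙ ♙ ♙ ♙ ♙│2
1│♖ · ♗ ♕ ♔ ♗ · ♖│1
  ─────────────────
  a b c d e f g h

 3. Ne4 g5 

  a b c d e f g h
  ─────────────────
8│♜ · ♝ ♛ ♚ ♝ · ♜│8
7│♟ ♟ ♟ ♟ ♟ ♟ · ♟│7
6│· · ♞ · · · · ♞│6
5│· · · · · · ♟ ·│5
4│· · · · ♘ · · ·│4
3│· · · · · · · ♘│3
2│♙ ♙ ♙ ♙ ♙ ♙ ♙ ♙│2
1│♖ · ♗ ♕ ♔ ♗ · ♖│1
  ─────────────────
  a b c d e f g h



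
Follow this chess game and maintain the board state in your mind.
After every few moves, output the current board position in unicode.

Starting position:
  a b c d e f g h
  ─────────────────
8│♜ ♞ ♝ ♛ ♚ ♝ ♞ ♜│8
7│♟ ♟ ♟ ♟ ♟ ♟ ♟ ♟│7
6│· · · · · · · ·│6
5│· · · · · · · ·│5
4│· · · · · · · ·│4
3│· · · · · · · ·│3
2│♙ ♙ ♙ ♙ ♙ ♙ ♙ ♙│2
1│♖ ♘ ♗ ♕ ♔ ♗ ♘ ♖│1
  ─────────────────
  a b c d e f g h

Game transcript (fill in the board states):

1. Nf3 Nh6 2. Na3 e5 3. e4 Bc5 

  a b c d e f g h
  ─────────────────
8│♜ ♞ ♝ ♛ ♚ · · ♜│8
7│♟ ♟ ♟ ♟ · ♟ ♟ ♟│7
6│· · · · · · · ♞│6
5│· · ♝ · ♟ · · ·│5
4│· · · · ♙ · · ·│4
3│♘ · · · · ♘ · ·│3
2│♙ ♙ ♙ ♙ · ♙ ♙ ♙│2
1│♖ · ♗ ♕ ♔ ♗ · ♖│1
  ─────────────────
  a b c d e f g h

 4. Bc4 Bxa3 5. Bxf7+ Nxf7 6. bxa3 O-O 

  a b c d e f g h
  ─────────────────
8│♜ ♞ ♝ ♛ · ♜ ♚ ·│8
7│♟ ♟ ♟ ♟ · ♞ ♟ ♟│7
6│· · · · · · · ·│6
5│· · · · ♟ · · ·│5
4│· · · · ♙ · · ·│4
3│♙ · · · · ♘ · ·│3
2│♙ · ♙ ♙ · ♙ ♙ ♙│2
1│♖ · ♗ ♕ ♔ · · ♖│1
  ─────────────────
  a b c d e f g h

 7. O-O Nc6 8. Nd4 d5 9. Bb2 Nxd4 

  a b c d e f g h
  ─────────────────
8│♜ · ♝ ♛ · ♜ ♚ ·│8
7│♟ ♟ ♟ · · ♞ ♟ ♟│7
6│· · · · · · · ·│6
5│· · · ♟ ♟ · · ·│5
4│· · · ♞ ♙ · · ·│4
3│♙ · · · · · · ·│3
2│♙ ♗ ♙ ♙ · ♙ ♙ ♙│2
1│♖ · · ♕ · ♖ ♔ ·│1
  ─────────────────
  a b c d e f g h

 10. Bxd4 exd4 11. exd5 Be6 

  a b c d e f g h
  ─────────────────
8│♜ · · ♛ · ♜ ♚ ·│8
7│♟ ♟ ♟ · · ♞ ♟ ♟│7
6│· · · · ♝ · · ·│6
5│· · · ♙ · · · ·│5
4│· · · ♟ · · · ·│4
3│♙ · · · · · · ·│3
2│♙ · ♙ ♙ · ♙ ♙ ♙│2
1│♖ · · ♕ · ♖ ♔ ·│1
  ─────────────────
  a b c d e f g h


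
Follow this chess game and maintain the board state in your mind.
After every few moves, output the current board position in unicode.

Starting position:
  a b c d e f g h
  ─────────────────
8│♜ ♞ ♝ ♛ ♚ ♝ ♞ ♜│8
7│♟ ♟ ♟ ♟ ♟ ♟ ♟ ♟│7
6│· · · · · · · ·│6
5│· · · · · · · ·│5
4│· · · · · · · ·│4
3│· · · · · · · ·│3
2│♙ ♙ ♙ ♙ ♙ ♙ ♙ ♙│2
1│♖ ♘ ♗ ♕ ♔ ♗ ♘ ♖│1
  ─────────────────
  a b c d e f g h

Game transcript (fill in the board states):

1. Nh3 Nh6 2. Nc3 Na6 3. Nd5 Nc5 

  a b c d e f g h
  ─────────────────
8│♜ · ♝ ♛ ♚ ♝ · ♜│8
7│♟ ♟ ♟ ♟ ♟ ♟ ♟ ♟│7
6│· · · · · · · ♞│6
5│· · ♞ ♘ · · · ·│5
4│· · · · · · · ·│4
3│· · · · · · · ♘│3
2│♙ ♙ ♙ ♙ ♙ ♙ ♙ ♙│2
1│♖ · ♗ ♕ ♔ ♗ · ♖│1
  ─────────────────
  a b c d e f g h

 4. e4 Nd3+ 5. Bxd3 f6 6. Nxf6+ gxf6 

  a b c d e f g h
  ─────────────────
8│♜ · ♝ ♛ ♚ ♝ · ♜│8
7│♟ ♟ ♟ ♟ ♟ · · ♟│7
6│· · · · · ♟ · ♞│6
5│· · · · · · · ·│5
4│· · · · ♙ · · ·│4
3│· · · ♗ · · · ♘│3
2│♙ ♙ ♙ ♙ · ♙ ♙ ♙│2
1│♖ · ♗ ♕ ♔ · · ♖│1
  ─────────────────
  a b c d e f g h

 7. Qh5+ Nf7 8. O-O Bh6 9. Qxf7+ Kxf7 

  a b c d e f g h
  ─────────────────
8│♜ · ♝ ♛ · · · ♜│8
7│♟ ♟ ♟ ♟ ♟ ♚ · ♟│7
6│· · · · · ♟ · ♝│6
5│· · · · · · · ·│5
4│· · · · ♙ · · ·│4
3│· · · ♗ · · · ♘│3
2│♙ ♙ ♙ ♙ · ♙ ♙ ♙│2
1│♖ · ♗ · · ♖ ♔ ·│1
  ─────────────────
  a b c d e f g h

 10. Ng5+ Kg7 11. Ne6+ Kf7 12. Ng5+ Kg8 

  a b c d e f g h
  ─────────────────
8│♜ · ♝ ♛ · · ♚ ♜│8
7│♟ ♟ ♟ ♟ ♟ · · ♟│7
6│· · · · · ♟ · ♝│6
5│· · · · · · ♘ ·│5
4│· · · · ♙ · · ·│4
3│· · · ♗ · · · ·│3
2│♙ ♙ ♙ ♙ · ♙ ♙ ♙│2
1│♖ · ♗ · · ♖ ♔ ·│1
  ─────────────────
  a b c d e f g h

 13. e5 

  a b c d e f g h
  ─────────────────
8│♜ · ♝ ♛ · · ♚ ♜│8
7│♟ ♟ ♟ ♟ ♟ · · ♟│7
6│· · · · · ♟ · ♝│6
5│· · · · ♙ · ♘ ·│5
4│· · · · · · · ·│4
3│· · · ♗ · · · ·│3
2│♙ ♙ ♙ ♙ · ♙ ♙ ♙│2
1│♖ · ♗ · · ♖ ♔ ·│1
  ─────────────────
  a b c d e f g h


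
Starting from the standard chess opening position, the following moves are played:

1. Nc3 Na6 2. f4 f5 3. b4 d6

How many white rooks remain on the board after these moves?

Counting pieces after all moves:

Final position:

  a b c d e f g h
  ─────────────────
8│♜ · ♝ ♛ ♚ ♝ ♞ ♜│8
7│♟ ♟ ♟ · ♟ · ♟ ♟│7
6│♞ · · ♟ · · · ·│6
5│· · · · · ♟ · ·│5
4│· ♙ · · · ♙ · ·│4
3│· · ♘ · · · · ·│3
2│♙ · ♙ ♙ ♙ · ♙ ♙│2
1│♖ · ♗ ♕ ♔ ♗ ♘ ♖│1
  ─────────────────
  a b c d e f g h


2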